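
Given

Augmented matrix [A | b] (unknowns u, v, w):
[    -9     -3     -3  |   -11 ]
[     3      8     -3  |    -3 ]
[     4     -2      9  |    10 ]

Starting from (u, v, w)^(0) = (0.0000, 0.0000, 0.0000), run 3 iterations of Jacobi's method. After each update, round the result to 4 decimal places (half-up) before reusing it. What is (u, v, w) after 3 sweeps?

(1.1996, -0.5596, 0.5843)

Iteration 1:
  u = (-11 - (-3)·0.0000 - (-3)·0.0000) / (-9) = 1.2222
  v = (-3 - (3)·0.0000 - (-3)·0.0000) / (8) = -0.3750
  w = (10 - (4)·0.0000 - (-2)·0.0000) / (9) = 1.1111
Iteration 2:
  u = (-11 - (-3)·-0.3750 - (-3)·1.1111) / (-9) = 0.9769
  v = (-3 - (3)·1.2222 - (-3)·1.1111) / (8) = -0.4167
  w = (10 - (4)·1.2222 - (-2)·-0.3750) / (9) = 0.4846
Iteration 3:
  u = (-11 - (-3)·-0.4167 - (-3)·0.4846) / (-9) = 1.1996
  v = (-3 - (3)·0.9769 - (-3)·0.4846) / (8) = -0.5596
  w = (10 - (4)·0.9769 - (-2)·-0.4167) / (9) = 0.5843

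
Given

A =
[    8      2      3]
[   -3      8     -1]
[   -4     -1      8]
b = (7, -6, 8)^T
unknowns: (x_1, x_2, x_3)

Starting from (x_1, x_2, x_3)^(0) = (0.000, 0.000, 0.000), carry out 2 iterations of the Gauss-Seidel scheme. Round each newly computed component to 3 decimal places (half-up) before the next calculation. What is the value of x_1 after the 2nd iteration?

0.461

Iteration 1:
  x_1 = (7 - (2)·0.000 - (3)·0.000) / (8) = 0.875
  x_2 = (-6 - (-3)·0.875 - (-1)·0.000) / (8) = -0.422
  x_3 = (8 - (-4)·0.875 - (-1)·-0.422) / (8) = 1.385
Iteration 2:
  x_1 = (7 - (2)·-0.422 - (3)·1.385) / (8) = 0.461
  x_2 = (-6 - (-3)·0.461 - (-1)·1.385) / (8) = -0.404
  x_3 = (8 - (-4)·0.461 - (-1)·-0.404) / (8) = 1.180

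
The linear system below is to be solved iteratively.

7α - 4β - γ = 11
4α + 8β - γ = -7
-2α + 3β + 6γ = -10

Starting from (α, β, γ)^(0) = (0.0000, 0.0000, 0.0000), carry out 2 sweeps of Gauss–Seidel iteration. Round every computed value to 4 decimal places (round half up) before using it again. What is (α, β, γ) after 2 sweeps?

(0.5778, -1.2030, -0.8726)

Iteration 1:
  α = (11 - (-4)·0.0000 - (-1)·0.0000) / (7) = 1.5714
  β = (-7 - (4)·1.5714 - (-1)·0.0000) / (8) = -1.6607
  γ = (-10 - (-2)·1.5714 - (3)·-1.6607) / (6) = -0.3125
Iteration 2:
  α = (11 - (-4)·-1.6607 - (-1)·-0.3125) / (7) = 0.5778
  β = (-7 - (4)·0.5778 - (-1)·-0.3125) / (8) = -1.2030
  γ = (-10 - (-2)·0.5778 - (3)·-1.2030) / (6) = -0.8726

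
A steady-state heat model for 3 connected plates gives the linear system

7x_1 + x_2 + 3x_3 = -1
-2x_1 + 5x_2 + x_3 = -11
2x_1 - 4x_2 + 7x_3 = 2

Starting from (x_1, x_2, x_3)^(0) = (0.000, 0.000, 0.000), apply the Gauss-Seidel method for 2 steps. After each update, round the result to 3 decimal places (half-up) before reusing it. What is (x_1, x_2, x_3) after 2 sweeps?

Iteration 1:
  x_1 = (-1 - (1)·0.000 - (3)·0.000) / (7) = -0.143
  x_2 = (-11 - (-2)·-0.143 - (1)·0.000) / (5) = -2.257
  x_3 = (2 - (2)·-0.143 - (-4)·-2.257) / (7) = -0.963
Iteration 2:
  x_1 = (-1 - (1)·-2.257 - (3)·-0.963) / (7) = 0.592
  x_2 = (-11 - (-2)·0.592 - (1)·-0.963) / (5) = -1.771
  x_3 = (2 - (2)·0.592 - (-4)·-1.771) / (7) = -0.895

(0.592, -1.771, -0.895)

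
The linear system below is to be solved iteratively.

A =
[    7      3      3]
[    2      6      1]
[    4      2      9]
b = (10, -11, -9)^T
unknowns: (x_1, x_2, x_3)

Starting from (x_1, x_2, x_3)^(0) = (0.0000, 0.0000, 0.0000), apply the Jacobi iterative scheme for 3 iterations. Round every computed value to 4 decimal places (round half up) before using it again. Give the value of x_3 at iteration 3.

-1.6984

Iteration 1:
  x_1 = (10 - (3)·0.0000 - (3)·0.0000) / (7) = 1.4286
  x_2 = (-11 - (2)·0.0000 - (1)·0.0000) / (6) = -1.8333
  x_3 = (-9 - (4)·0.0000 - (2)·0.0000) / (9) = -1.0000
Iteration 2:
  x_1 = (10 - (3)·-1.8333 - (3)·-1.0000) / (7) = 2.6428
  x_2 = (-11 - (2)·1.4286 - (1)·-1.0000) / (6) = -2.1429
  x_3 = (-9 - (4)·1.4286 - (2)·-1.8333) / (9) = -1.2275
Iteration 3:
  x_1 = (10 - (3)·-2.1429 - (3)·-1.2275) / (7) = 2.8730
  x_2 = (-11 - (2)·2.6428 - (1)·-1.2275) / (6) = -2.5097
  x_3 = (-9 - (4)·2.6428 - (2)·-2.1429) / (9) = -1.6984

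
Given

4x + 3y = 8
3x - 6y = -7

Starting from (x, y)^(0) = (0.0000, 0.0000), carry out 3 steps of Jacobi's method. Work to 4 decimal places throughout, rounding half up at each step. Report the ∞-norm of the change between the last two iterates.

Iteration 1:
  x = (8 - (3)·0.0000) / (4) = 2.0000
  y = (-7 - (3)·0.0000) / (-6) = 1.1667
Iteration 2:
  x = (8 - (3)·1.1667) / (4) = 1.1250
  y = (-7 - (3)·2.0000) / (-6) = 2.1667
Iteration 3:
  x = (8 - (3)·2.1667) / (4) = 0.3750
  y = (-7 - (3)·1.1250) / (-6) = 1.7292
Change: (-0.7500, -0.4375) → max |·| = 0.7500

0.7500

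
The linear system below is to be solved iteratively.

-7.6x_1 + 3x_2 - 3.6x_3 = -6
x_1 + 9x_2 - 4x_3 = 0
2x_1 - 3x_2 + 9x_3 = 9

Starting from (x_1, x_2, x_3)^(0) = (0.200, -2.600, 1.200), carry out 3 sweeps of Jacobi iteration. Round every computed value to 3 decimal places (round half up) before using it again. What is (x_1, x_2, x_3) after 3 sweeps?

(0.201, 0.494, 0.832)

Iteration 1:
  x_1 = (-6 - (3)·-2.600 - (-3.6)·1.200) / (-7.6) = -0.805
  x_2 = (0 - (1)·0.200 - (-4)·1.200) / (9) = 0.511
  x_3 = (9 - (2)·0.200 - (-3)·-2.600) / (9) = 0.089
Iteration 2:
  x_1 = (-6 - (3)·0.511 - (-3.6)·0.089) / (-7.6) = 0.949
  x_2 = (0 - (1)·-0.805 - (-4)·0.089) / (9) = 0.129
  x_3 = (9 - (2)·-0.805 - (-3)·0.511) / (9) = 1.349
Iteration 3:
  x_1 = (-6 - (3)·0.129 - (-3.6)·1.349) / (-7.6) = 0.201
  x_2 = (0 - (1)·0.949 - (-4)·1.349) / (9) = 0.494
  x_3 = (9 - (2)·0.949 - (-3)·0.129) / (9) = 0.832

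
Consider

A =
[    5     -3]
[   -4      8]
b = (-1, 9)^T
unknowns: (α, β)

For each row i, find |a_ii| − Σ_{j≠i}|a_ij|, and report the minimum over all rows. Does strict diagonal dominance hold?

row 1: |5| − (3) = 2
row 2: |8| − (4) = 4
minimum over rows = 2 → strictly diagonally dominant (convergence guaranteed)

2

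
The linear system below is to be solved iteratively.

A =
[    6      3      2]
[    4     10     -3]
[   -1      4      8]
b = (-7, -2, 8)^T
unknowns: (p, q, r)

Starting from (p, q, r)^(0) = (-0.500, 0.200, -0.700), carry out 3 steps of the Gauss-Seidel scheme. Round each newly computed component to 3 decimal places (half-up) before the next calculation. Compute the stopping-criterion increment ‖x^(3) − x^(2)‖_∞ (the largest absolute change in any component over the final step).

0.196

Iteration 1:
  p = (-7 - (3)·0.200 - (2)·-0.700) / (6) = -1.033
  q = (-2 - (4)·-1.033 - (-3)·-0.700) / (10) = 0.003
  r = (8 - (-1)·-1.033 - (4)·0.003) / (8) = 0.869
Iteration 2:
  p = (-7 - (3)·0.003 - (2)·0.869) / (6) = -1.458
  q = (-2 - (4)·-1.458 - (-3)·0.869) / (10) = 0.644
  r = (8 - (-1)·-1.458 - (4)·0.644) / (8) = 0.496
Iteration 3:
  p = (-7 - (3)·0.644 - (2)·0.496) / (6) = -1.654
  q = (-2 - (4)·-1.654 - (-3)·0.496) / (10) = 0.610
  r = (8 - (-1)·-1.654 - (4)·0.610) / (8) = 0.488
Change: (-0.196, -0.034, -0.008) → max |·| = 0.196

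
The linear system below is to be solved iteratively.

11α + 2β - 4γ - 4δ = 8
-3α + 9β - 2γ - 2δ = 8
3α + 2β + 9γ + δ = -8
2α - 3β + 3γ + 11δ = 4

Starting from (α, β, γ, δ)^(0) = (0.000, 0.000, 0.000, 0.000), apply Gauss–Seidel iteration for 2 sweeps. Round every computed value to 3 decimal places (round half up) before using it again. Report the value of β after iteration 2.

Iteration 1:
  α = (8 - (2)·0.000 - (-4)·0.000 - (-4)·0.000) / (11) = 0.727
  β = (8 - (-3)·0.727 - (-2)·0.000 - (-2)·0.000) / (9) = 1.131
  γ = (-8 - (3)·0.727 - (2)·1.131 - (1)·0.000) / (9) = -1.383
  δ = (4 - (2)·0.727 - (-3)·1.131 - (3)·-1.383) / (11) = 0.917
Iteration 2:
  α = (8 - (2)·1.131 - (-4)·-1.383 - (-4)·0.917) / (11) = 0.352
  β = (8 - (-3)·0.352 - (-2)·-1.383 - (-2)·0.917) / (9) = 0.903
  γ = (-8 - (3)·0.352 - (2)·0.903 - (1)·0.917) / (9) = -1.309
  δ = (4 - (2)·0.352 - (-3)·0.903 - (3)·-1.309) / (11) = 0.903

0.903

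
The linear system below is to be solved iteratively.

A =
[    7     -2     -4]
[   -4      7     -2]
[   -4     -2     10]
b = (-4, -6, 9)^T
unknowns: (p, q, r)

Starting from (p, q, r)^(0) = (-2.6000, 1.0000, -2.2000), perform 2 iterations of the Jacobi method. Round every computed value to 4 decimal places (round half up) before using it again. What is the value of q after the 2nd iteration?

-1.7217

Iteration 1:
  p = (-4 - (-2)·1.0000 - (-4)·-2.2000) / (7) = -1.5429
  q = (-6 - (-4)·-2.6000 - (-2)·-2.2000) / (7) = -2.9714
  r = (9 - (-4)·-2.6000 - (-2)·1.0000) / (10) = 0.0600
Iteration 2:
  p = (-4 - (-2)·-2.9714 - (-4)·0.0600) / (7) = -1.3861
  q = (-6 - (-4)·-1.5429 - (-2)·0.0600) / (7) = -1.7217
  r = (9 - (-4)·-1.5429 - (-2)·-2.9714) / (10) = -0.3114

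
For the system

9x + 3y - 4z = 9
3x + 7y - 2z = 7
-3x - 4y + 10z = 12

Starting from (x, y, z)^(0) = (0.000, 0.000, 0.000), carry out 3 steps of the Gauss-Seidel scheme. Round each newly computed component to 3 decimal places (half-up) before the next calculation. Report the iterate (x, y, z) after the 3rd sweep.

(1.617, 0.878, 2.036)

Iteration 1:
  x = (9 - (3)·0.000 - (-4)·0.000) / (9) = 1.000
  y = (7 - (3)·1.000 - (-2)·0.000) / (7) = 0.571
  z = (12 - (-3)·1.000 - (-4)·0.571) / (10) = 1.728
Iteration 2:
  x = (9 - (3)·0.571 - (-4)·1.728) / (9) = 1.578
  y = (7 - (3)·1.578 - (-2)·1.728) / (7) = 0.817
  z = (12 - (-3)·1.578 - (-4)·0.817) / (10) = 2.000
Iteration 3:
  x = (9 - (3)·0.817 - (-4)·2.000) / (9) = 1.617
  y = (7 - (3)·1.617 - (-2)·2.000) / (7) = 0.878
  z = (12 - (-3)·1.617 - (-4)·0.878) / (10) = 2.036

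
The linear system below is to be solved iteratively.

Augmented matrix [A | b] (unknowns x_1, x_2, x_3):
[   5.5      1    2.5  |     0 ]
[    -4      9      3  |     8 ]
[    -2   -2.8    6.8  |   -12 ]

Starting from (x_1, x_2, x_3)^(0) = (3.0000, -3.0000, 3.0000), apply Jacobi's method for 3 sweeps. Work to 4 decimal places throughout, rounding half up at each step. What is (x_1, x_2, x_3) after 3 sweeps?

Iteration 1:
  x_1 = (0 - (1)·-3.0000 - (2.5)·3.0000) / (5.5) = -0.8182
  x_2 = (8 - (-4)·3.0000 - (3)·3.0000) / (9) = 1.2222
  x_3 = (-12 - (-2)·3.0000 - (-2.8)·-3.0000) / (6.8) = -2.1176
Iteration 2:
  x_1 = (0 - (1)·1.2222 - (2.5)·-2.1176) / (5.5) = 0.7403
  x_2 = (8 - (-4)·-0.8182 - (3)·-2.1176) / (9) = 1.2311
  x_3 = (-12 - (-2)·-0.8182 - (-2.8)·1.2222) / (6.8) = -1.5021
Iteration 3:
  x_1 = (0 - (1)·1.2311 - (2.5)·-1.5021) / (5.5) = 0.4589
  x_2 = (8 - (-4)·0.7403 - (3)·-1.5021) / (9) = 1.7186
  x_3 = (-12 - (-2)·0.7403 - (-2.8)·1.2311) / (6.8) = -1.0400

(0.4589, 1.7186, -1.0400)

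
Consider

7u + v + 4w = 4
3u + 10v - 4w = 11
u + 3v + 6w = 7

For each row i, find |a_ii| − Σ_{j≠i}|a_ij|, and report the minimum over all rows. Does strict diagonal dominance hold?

row 1: |7| − (1+4) = 2
row 2: |10| − (3+4) = 3
row 3: |6| − (1+3) = 2
minimum over rows = 2 → strictly diagonally dominant (convergence guaranteed)

2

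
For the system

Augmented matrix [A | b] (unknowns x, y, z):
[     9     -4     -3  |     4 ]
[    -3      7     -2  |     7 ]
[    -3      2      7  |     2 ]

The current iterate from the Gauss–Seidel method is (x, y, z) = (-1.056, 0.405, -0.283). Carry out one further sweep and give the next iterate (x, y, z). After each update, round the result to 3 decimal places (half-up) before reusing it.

(0.530, 1.146, 0.185)

One sweep:
  x = (4 - (-4)·0.405 - (-3)·-0.283) / (9) = 0.530
  y = (7 - (-3)·0.530 - (-2)·-0.283) / (7) = 1.146
  z = (2 - (-3)·0.530 - (2)·1.146) / (7) = 0.185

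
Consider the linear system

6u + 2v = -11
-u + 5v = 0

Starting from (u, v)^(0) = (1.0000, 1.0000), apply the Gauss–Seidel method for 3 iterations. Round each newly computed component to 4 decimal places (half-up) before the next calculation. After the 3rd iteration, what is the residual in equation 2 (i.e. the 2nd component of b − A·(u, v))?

Iteration 1:
  u = (-11 - (2)·1.0000) / (6) = -2.1667
  v = (0 - (-1)·-2.1667) / (5) = -0.4333
Iteration 2:
  u = (-11 - (2)·-0.4333) / (6) = -1.6889
  v = (0 - (-1)·-1.6889) / (5) = -0.3378
Iteration 3:
  u = (-11 - (2)·-0.3378) / (6) = -1.7207
  v = (0 - (-1)·-1.7207) / (5) = -0.3441
Residual b − A·x = (0.0124, -0.0002)

-0.0002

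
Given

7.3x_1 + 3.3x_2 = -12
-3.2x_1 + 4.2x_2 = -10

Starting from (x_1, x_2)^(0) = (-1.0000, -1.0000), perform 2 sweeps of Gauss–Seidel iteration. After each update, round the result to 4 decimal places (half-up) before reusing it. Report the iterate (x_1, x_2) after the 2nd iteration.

(-0.1570, -2.5006)

Iteration 1:
  x_1 = (-12 - (3.3)·-1.0000) / (7.3) = -1.1918
  x_2 = (-10 - (-3.2)·-1.1918) / (4.2) = -3.2890
Iteration 2:
  x_1 = (-12 - (3.3)·-3.2890) / (7.3) = -0.1570
  x_2 = (-10 - (-3.2)·-0.1570) / (4.2) = -2.5006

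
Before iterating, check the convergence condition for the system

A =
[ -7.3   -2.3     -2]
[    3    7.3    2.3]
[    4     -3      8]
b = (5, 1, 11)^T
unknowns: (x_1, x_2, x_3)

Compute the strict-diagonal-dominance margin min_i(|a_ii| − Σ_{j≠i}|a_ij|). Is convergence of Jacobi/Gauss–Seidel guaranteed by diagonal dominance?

row 1: |-7.3| − (2.3+2) = 3
row 2: |7.3| − (3+2.3) = 2
row 3: |8| − (4+3) = 1
minimum over rows = 1 → strictly diagonally dominant (convergence guaranteed)

1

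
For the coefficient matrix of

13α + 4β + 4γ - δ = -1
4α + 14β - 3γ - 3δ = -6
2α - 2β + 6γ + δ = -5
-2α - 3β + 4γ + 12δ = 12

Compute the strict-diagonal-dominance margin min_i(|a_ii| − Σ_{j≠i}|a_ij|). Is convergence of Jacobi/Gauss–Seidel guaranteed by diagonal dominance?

1

row 1: |13| − (4+4+1) = 4
row 2: |14| − (4+3+3) = 4
row 3: |6| − (2+2+1) = 1
row 4: |12| − (2+3+4) = 3
minimum over rows = 1 → strictly diagonally dominant (convergence guaranteed)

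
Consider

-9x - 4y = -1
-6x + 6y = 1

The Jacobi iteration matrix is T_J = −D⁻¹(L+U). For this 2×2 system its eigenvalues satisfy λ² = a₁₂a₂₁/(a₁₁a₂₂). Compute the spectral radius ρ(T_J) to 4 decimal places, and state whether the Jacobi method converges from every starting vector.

0.6667

a₁₂a₂₁/(a₁₁a₂₂) = (-4)·(-6) / ((-9)·(6)) = -0.444444
ρ = √|-0.444444| = √0.444444 = 0.6667
ρ < 1, so Jacobi converges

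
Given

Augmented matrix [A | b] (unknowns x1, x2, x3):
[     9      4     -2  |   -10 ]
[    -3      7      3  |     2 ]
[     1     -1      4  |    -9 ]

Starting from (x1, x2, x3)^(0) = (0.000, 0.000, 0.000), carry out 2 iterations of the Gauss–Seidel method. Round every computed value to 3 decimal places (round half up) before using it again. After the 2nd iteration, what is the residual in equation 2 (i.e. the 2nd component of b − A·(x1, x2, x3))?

-0.808

Iteration 1:
  x1 = (-10 - (4)·0.000 - (-2)·0.000) / (9) = -1.111
  x2 = (2 - (-3)·-1.111 - (3)·0.000) / (7) = -0.190
  x3 = (-9 - (1)·-1.111 - (-1)·-0.190) / (4) = -2.020
Iteration 2:
  x1 = (-10 - (4)·-0.190 - (-2)·-2.020) / (9) = -1.476
  x2 = (2 - (-3)·-1.476 - (3)·-2.020) / (7) = 0.519
  x3 = (-9 - (1)·-1.476 - (-1)·0.519) / (4) = -1.751
Residual b − A·x = (-2.294, -0.808, -0.001)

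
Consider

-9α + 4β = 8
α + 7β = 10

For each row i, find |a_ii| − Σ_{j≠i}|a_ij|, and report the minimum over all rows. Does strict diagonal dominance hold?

5

row 1: |-9| − (4) = 5
row 2: |7| − (1) = 6
minimum over rows = 5 → strictly diagonally dominant (convergence guaranteed)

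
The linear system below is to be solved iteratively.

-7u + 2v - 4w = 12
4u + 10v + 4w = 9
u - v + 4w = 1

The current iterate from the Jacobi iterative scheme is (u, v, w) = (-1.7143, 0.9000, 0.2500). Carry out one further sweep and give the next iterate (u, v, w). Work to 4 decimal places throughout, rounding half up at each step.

(-1.6000, 1.4857, 0.9036)

One sweep:
  u = (12 - (2)·0.9000 - (-4)·0.2500) / (-7) = -1.6000
  v = (9 - (4)·-1.7143 - (4)·0.2500) / (10) = 1.4857
  w = (1 - (1)·-1.7143 - (-1)·0.9000) / (4) = 0.9036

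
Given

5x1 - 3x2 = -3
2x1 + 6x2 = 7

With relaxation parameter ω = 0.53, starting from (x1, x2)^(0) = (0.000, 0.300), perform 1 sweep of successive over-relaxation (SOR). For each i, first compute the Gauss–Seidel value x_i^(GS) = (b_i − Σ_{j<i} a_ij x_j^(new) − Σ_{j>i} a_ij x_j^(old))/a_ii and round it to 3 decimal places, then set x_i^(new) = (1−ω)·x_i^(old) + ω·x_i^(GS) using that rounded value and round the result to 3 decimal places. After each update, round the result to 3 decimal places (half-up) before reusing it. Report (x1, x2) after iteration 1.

(-0.223, 0.799)

Iteration 1:
  x1: GS value = (-3 - (-3)·0.300) / (5) = -0.420;  x1 ← (1−ω)·0.000 + ω·-0.420 = -0.223
  x2: GS value = (7 - (2)·-0.223) / (6) = 1.241;  x2 ← (1−ω)·0.300 + ω·1.241 = 0.799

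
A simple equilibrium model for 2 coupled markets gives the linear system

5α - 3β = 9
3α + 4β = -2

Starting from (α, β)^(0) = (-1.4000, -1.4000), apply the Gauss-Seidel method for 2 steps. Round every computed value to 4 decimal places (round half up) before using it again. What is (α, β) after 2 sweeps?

(1.0680, -1.3010)

Iteration 1:
  α = (9 - (-3)·-1.4000) / (5) = 0.9600
  β = (-2 - (3)·0.9600) / (4) = -1.2200
Iteration 2:
  α = (9 - (-3)·-1.2200) / (5) = 1.0680
  β = (-2 - (3)·1.0680) / (4) = -1.3010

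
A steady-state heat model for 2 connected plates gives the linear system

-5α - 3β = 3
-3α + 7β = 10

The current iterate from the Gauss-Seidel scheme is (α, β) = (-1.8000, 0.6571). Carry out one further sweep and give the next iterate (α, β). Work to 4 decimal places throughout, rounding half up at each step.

(-0.9943, 1.0024)

One sweep:
  α = (3 - (-3)·0.6571) / (-5) = -0.9943
  β = (10 - (-3)·-0.9943) / (7) = 1.0024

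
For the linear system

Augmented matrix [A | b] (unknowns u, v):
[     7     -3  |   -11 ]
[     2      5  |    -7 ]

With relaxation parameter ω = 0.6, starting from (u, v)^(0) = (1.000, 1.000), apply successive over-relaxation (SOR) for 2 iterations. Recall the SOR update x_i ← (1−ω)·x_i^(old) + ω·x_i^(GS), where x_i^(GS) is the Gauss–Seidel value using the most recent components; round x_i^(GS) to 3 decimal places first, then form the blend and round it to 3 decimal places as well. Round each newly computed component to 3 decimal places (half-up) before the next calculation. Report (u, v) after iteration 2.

Iteration 1:
  u: GS value = (-11 - (-3)·1.000) / (7) = -1.143;  u ← (1−ω)·1.000 + ω·-1.143 = -0.286
  v: GS value = (-7 - (2)·-0.286) / (5) = -1.286;  v ← (1−ω)·1.000 + ω·-1.286 = -0.372
Iteration 2:
  u: GS value = (-11 - (-3)·-0.372) / (7) = -1.731;  u ← (1−ω)·-0.286 + ω·-1.731 = -1.153
  v: GS value = (-7 - (2)·-1.153) / (5) = -0.939;  v ← (1−ω)·-0.372 + ω·-0.939 = -0.712

(-1.153, -0.712)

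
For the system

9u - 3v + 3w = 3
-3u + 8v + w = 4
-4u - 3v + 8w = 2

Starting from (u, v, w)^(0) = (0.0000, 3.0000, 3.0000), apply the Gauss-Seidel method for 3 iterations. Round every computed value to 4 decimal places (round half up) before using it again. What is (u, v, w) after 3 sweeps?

Iteration 1:
  u = (3 - (-3)·3.0000 - (3)·3.0000) / (9) = 0.3333
  v = (4 - (-3)·0.3333 - (1)·3.0000) / (8) = 0.2500
  w = (2 - (-4)·0.3333 - (-3)·0.2500) / (8) = 0.5104
Iteration 2:
  u = (3 - (-3)·0.2500 - (3)·0.5104) / (9) = 0.2465
  v = (4 - (-3)·0.2465 - (1)·0.5104) / (8) = 0.5286
  w = (2 - (-4)·0.2465 - (-3)·0.5286) / (8) = 0.5715
Iteration 3:
  u = (3 - (-3)·0.5286 - (3)·0.5715) / (9) = 0.3190
  v = (4 - (-3)·0.3190 - (1)·0.5715) / (8) = 0.5482
  w = (2 - (-4)·0.3190 - (-3)·0.5482) / (8) = 0.6151

(0.3190, 0.5482, 0.6151)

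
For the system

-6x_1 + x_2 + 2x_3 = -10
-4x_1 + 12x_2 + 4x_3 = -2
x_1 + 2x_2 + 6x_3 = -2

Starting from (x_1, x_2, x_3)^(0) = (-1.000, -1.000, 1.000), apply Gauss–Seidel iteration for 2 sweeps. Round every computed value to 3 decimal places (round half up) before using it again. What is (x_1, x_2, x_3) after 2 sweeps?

Iteration 1:
  x_1 = (-10 - (1)·-1.000 - (2)·1.000) / (-6) = 1.833
  x_2 = (-2 - (-4)·1.833 - (4)·1.000) / (12) = 0.111
  x_3 = (-2 - (1)·1.833 - (2)·0.111) / (6) = -0.676
Iteration 2:
  x_1 = (-10 - (1)·0.111 - (2)·-0.676) / (-6) = 1.460
  x_2 = (-2 - (-4)·1.460 - (4)·-0.676) / (12) = 0.545
  x_3 = (-2 - (1)·1.460 - (2)·0.545) / (6) = -0.758

(1.460, 0.545, -0.758)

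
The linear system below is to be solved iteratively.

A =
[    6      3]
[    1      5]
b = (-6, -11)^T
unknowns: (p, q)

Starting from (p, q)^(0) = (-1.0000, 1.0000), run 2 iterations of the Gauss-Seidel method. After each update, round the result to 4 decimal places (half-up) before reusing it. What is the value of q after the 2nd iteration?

Iteration 1:
  p = (-6 - (3)·1.0000) / (6) = -1.5000
  q = (-11 - (1)·-1.5000) / (5) = -1.9000
Iteration 2:
  p = (-6 - (3)·-1.9000) / (6) = -0.0500
  q = (-11 - (1)·-0.0500) / (5) = -2.1900

-2.1900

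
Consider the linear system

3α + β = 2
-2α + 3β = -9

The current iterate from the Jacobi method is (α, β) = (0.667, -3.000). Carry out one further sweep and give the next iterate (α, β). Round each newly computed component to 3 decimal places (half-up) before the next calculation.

(1.667, -2.555)

One sweep:
  α = (2 - (1)·-3.000) / (3) = 1.667
  β = (-9 - (-2)·0.667) / (3) = -2.555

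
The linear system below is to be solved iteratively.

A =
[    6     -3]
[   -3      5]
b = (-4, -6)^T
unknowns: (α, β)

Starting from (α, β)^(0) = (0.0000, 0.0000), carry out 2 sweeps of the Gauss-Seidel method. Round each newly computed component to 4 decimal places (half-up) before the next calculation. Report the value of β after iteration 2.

-2.0800

Iteration 1:
  α = (-4 - (-3)·0.0000) / (6) = -0.6667
  β = (-6 - (-3)·-0.6667) / (5) = -1.6000
Iteration 2:
  α = (-4 - (-3)·-1.6000) / (6) = -1.4667
  β = (-6 - (-3)·-1.4667) / (5) = -2.0800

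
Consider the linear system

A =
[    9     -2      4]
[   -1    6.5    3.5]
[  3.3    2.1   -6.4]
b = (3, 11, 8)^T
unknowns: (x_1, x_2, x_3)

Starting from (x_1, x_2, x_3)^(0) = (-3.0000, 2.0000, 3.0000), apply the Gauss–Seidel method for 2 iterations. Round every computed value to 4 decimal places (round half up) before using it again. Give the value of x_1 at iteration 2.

Iteration 1:
  x_1 = (3 - (-2)·2.0000 - (4)·3.0000) / (9) = -0.5556
  x_2 = (11 - (-1)·-0.5556 - (3.5)·3.0000) / (6.5) = -0.0086
  x_3 = (8 - (3.3)·-0.5556 - (2.1)·-0.0086) / (-6.4) = -1.5393
Iteration 2:
  x_1 = (3 - (-2)·-0.0086 - (4)·-1.5393) / (9) = 1.0156
  x_2 = (11 - (-1)·1.0156 - (3.5)·-1.5393) / (6.5) = 2.6774
  x_3 = (8 - (3.3)·1.0156 - (2.1)·2.6774) / (-6.4) = 0.1522

1.0156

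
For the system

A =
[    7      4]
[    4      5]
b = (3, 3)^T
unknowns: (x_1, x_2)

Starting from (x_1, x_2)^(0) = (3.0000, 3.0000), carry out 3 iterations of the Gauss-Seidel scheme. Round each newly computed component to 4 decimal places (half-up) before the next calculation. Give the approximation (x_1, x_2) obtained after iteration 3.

Iteration 1:
  x_1 = (3 - (4)·3.0000) / (7) = -1.2857
  x_2 = (3 - (4)·-1.2857) / (5) = 1.6286
Iteration 2:
  x_1 = (3 - (4)·1.6286) / (7) = -0.5021
  x_2 = (3 - (4)·-0.5021) / (5) = 1.0017
Iteration 3:
  x_1 = (3 - (4)·1.0017) / (7) = -0.1438
  x_2 = (3 - (4)·-0.1438) / (5) = 0.7150

(-0.1438, 0.7150)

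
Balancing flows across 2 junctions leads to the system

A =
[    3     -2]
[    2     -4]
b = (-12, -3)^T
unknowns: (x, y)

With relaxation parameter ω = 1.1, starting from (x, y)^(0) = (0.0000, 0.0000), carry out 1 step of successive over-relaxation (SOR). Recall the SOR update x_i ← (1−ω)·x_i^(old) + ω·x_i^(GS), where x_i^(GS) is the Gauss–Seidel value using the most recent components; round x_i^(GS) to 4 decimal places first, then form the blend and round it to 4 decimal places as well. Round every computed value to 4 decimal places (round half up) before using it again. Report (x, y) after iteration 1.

Iteration 1:
  x: GS value = (-12 - (-2)·0.0000) / (3) = -4.0000;  x ← (1−ω)·0.0000 + ω·-4.0000 = -4.4000
  y: GS value = (-3 - (2)·-4.4000) / (-4) = -1.4500;  y ← (1−ω)·0.0000 + ω·-1.4500 = -1.5950

(-4.4000, -1.5950)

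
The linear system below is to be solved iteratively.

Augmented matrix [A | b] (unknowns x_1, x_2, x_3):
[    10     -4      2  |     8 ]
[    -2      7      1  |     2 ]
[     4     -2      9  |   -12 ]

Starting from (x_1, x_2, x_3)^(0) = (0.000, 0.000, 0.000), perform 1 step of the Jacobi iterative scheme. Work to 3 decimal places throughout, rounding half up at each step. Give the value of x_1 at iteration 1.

0.800

Iteration 1:
  x_1 = (8 - (-4)·0.000 - (2)·0.000) / (10) = 0.800
  x_2 = (2 - (-2)·0.000 - (1)·0.000) / (7) = 0.286
  x_3 = (-12 - (4)·0.000 - (-2)·0.000) / (9) = -1.333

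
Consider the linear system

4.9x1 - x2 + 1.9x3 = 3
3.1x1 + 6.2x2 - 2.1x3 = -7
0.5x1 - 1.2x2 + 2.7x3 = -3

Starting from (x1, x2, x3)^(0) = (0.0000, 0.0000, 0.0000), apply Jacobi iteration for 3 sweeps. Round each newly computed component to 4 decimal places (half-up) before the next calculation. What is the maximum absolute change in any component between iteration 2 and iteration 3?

0.3404

Iteration 1:
  x1 = (3 - (-1)·0.0000 - (1.9)·0.0000) / (4.9) = 0.6122
  x2 = (-7 - (3.1)·0.0000 - (-2.1)·0.0000) / (6.2) = -1.1290
  x3 = (-3 - (0.5)·0.0000 - (-1.2)·0.0000) / (2.7) = -1.1111
Iteration 2:
  x1 = (3 - (-1)·-1.1290 - (1.9)·-1.1111) / (4.9) = 0.8127
  x2 = (-7 - (3.1)·0.6122 - (-2.1)·-1.1111) / (6.2) = -1.8115
  x3 = (-3 - (0.5)·0.6122 - (-1.2)·-1.1290) / (2.7) = -1.7263
Iteration 3:
  x1 = (3 - (-1)·-1.8115 - (1.9)·-1.7263) / (4.9) = 0.9119
  x2 = (-7 - (3.1)·0.8127 - (-2.1)·-1.7263) / (6.2) = -2.1201
  x3 = (-3 - (0.5)·0.8127 - (-1.2)·-1.8115) / (2.7) = -2.0667
Change: (0.0992, -0.3086, -0.3404) → max |·| = 0.3404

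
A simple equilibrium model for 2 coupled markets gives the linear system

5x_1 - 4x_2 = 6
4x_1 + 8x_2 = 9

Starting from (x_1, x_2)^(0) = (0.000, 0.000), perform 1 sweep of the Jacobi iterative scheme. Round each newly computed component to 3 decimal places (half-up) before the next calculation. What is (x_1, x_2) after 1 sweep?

Iteration 1:
  x_1 = (6 - (-4)·0.000) / (5) = 1.200
  x_2 = (9 - (4)·0.000) / (8) = 1.125

(1.200, 1.125)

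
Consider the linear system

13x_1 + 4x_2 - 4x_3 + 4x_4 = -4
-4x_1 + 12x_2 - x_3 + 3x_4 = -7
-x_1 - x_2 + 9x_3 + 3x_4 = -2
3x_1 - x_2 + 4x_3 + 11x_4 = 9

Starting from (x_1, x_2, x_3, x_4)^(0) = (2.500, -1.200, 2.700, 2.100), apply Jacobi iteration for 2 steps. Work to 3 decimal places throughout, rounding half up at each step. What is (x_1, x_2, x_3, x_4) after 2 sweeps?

(-0.238, -0.327, 0.118, 1.029)

Iteration 1:
  x_1 = (-4 - (4)·-1.200 - (-4)·2.700 - (4)·2.100) / (13) = 0.246
  x_2 = (-7 - (-4)·2.500 - (-1)·2.700 - (3)·2.100) / (12) = -0.050
  x_3 = (-2 - (-1)·2.500 - (-1)·-1.200 - (3)·2.100) / (9) = -0.778
  x_4 = (9 - (3)·2.500 - (-1)·-1.200 - (4)·2.700) / (11) = -0.955
Iteration 2:
  x_1 = (-4 - (4)·-0.050 - (-4)·-0.778 - (4)·-0.955) / (13) = -0.238
  x_2 = (-7 - (-4)·0.246 - (-1)·-0.778 - (3)·-0.955) / (12) = -0.327
  x_3 = (-2 - (-1)·0.246 - (-1)·-0.050 - (3)·-0.955) / (9) = 0.118
  x_4 = (9 - (3)·0.246 - (-1)·-0.050 - (4)·-0.778) / (11) = 1.029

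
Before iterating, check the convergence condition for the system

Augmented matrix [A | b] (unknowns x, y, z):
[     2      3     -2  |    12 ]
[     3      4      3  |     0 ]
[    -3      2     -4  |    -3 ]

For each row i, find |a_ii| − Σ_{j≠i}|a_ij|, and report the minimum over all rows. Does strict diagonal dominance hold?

-3

row 1: |2| − (3+2) = -3
row 2: |4| − (3+3) = -2
row 3: |-4| − (3+2) = -1
minimum over rows = -3 → not strictly diagonally dominant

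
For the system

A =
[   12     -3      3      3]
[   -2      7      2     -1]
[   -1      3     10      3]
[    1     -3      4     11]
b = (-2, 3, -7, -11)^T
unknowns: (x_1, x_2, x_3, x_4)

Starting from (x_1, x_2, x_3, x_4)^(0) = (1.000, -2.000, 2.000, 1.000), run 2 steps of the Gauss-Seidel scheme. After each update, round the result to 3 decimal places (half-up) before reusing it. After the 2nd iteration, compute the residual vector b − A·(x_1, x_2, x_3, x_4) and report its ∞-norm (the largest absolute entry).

2.173

Iteration 1:
  x_1 = (-2 - (-3)·-2.000 - (3)·2.000 - (3)·1.000) / (12) = -1.417
  x_2 = (3 - (-2)·-1.417 - (2)·2.000 - (-1)·1.000) / (7) = -0.405
  x_3 = (-7 - (-1)·-1.417 - (3)·-0.405 - (3)·1.000) / (10) = -1.020
  x_4 = (-11 - (1)·-1.417 - (-3)·-0.405 - (4)·-1.020) / (11) = -0.611
Iteration 2:
  x_1 = (-2 - (-3)·-0.405 - (3)·-1.020 - (3)·-0.611) / (12) = 0.140
  x_2 = (3 - (-2)·0.140 - (2)·-1.020 - (-1)·-0.611) / (7) = 0.673
  x_3 = (-7 - (-1)·0.140 - (3)·0.673 - (3)·-0.611) / (10) = -0.705
  x_4 = (-11 - (1)·0.140 - (-3)·0.673 - (4)·-0.705) / (11) = -0.573
Residual b − A·x = (2.173, -0.594, -0.110, 0.002); ∞-norm = 2.173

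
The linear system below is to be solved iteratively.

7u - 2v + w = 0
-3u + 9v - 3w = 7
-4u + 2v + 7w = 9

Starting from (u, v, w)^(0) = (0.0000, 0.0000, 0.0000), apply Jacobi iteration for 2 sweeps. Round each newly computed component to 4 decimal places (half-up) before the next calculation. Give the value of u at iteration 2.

0.0386

Iteration 1:
  u = (0 - (-2)·0.0000 - (1)·0.0000) / (7) = 0.0000
  v = (7 - (-3)·0.0000 - (-3)·0.0000) / (9) = 0.7778
  w = (9 - (-4)·0.0000 - (2)·0.0000) / (7) = 1.2857
Iteration 2:
  u = (0 - (-2)·0.7778 - (1)·1.2857) / (7) = 0.0386
  v = (7 - (-3)·0.0000 - (-3)·1.2857) / (9) = 1.2063
  w = (9 - (-4)·0.0000 - (2)·0.7778) / (7) = 1.0635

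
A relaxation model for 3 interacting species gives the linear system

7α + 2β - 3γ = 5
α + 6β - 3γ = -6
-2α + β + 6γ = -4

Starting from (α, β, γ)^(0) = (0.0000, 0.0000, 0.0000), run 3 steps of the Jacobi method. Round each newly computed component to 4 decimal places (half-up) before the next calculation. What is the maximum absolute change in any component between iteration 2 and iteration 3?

Iteration 1:
  α = (5 - (2)·0.0000 - (-3)·0.0000) / (7) = 0.7143
  β = (-6 - (1)·0.0000 - (-3)·0.0000) / (6) = -1.0000
  γ = (-4 - (-2)·0.0000 - (1)·0.0000) / (6) = -0.6667
Iteration 2:
  α = (5 - (2)·-1.0000 - (-3)·-0.6667) / (7) = 0.7143
  β = (-6 - (1)·0.7143 - (-3)·-0.6667) / (6) = -1.4524
  γ = (-4 - (-2)·0.7143 - (1)·-1.0000) / (6) = -0.2619
Iteration 3:
  α = (5 - (2)·-1.4524 - (-3)·-0.2619) / (7) = 1.0170
  β = (-6 - (1)·0.7143 - (-3)·-0.2619) / (6) = -1.2500
  γ = (-4 - (-2)·0.7143 - (1)·-1.4524) / (6) = -0.1865
Change: (0.3027, 0.2024, 0.0754) → max |·| = 0.3027

0.3027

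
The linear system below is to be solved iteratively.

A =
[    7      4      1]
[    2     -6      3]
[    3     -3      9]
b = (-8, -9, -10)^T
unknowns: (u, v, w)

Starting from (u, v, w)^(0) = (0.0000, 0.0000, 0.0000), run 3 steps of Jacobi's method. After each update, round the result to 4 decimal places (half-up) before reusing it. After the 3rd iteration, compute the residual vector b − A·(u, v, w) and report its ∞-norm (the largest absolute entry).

Iteration 1:
  u = (-8 - (4)·0.0000 - (1)·0.0000) / (7) = -1.1429
  v = (-9 - (2)·0.0000 - (3)·0.0000) / (-6) = 1.5000
  w = (-10 - (3)·0.0000 - (-3)·0.0000) / (9) = -1.1111
Iteration 2:
  u = (-8 - (4)·1.5000 - (1)·-1.1111) / (7) = -1.8413
  v = (-9 - (2)·-1.1429 - (3)·-1.1111) / (-6) = 0.5635
  w = (-10 - (3)·-1.1429 - (-3)·1.5000) / (9) = -0.2301
Iteration 3:
  u = (-8 - (4)·0.5635 - (1)·-0.2301) / (7) = -1.4320
  v = (-9 - (2)·-1.8413 - (3)·-0.2301) / (-6) = 0.7712
  w = (-10 - (3)·-1.8413 - (-3)·0.5635) / (9) = -0.3095
Residual b − A·x = (-0.7513, -0.5803, -0.6049); ∞-norm = 0.7513

0.7513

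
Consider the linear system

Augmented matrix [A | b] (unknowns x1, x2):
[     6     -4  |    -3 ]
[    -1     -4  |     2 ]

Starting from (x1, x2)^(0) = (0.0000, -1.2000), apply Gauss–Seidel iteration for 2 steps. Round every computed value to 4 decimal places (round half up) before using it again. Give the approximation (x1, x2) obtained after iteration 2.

Iteration 1:
  x1 = (-3 - (-4)·-1.2000) / (6) = -1.3000
  x2 = (2 - (-1)·-1.3000) / (-4) = -0.1750
Iteration 2:
  x1 = (-3 - (-4)·-0.1750) / (6) = -0.6167
  x2 = (2 - (-1)·-0.6167) / (-4) = -0.3458

(-0.6167, -0.3458)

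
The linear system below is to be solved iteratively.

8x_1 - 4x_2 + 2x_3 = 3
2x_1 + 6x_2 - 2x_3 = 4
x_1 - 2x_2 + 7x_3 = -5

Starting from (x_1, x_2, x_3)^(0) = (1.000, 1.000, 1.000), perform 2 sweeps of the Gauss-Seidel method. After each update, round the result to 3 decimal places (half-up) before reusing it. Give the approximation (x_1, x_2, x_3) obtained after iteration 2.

Iteration 1:
  x_1 = (3 - (-4)·1.000 - (2)·1.000) / (8) = 0.625
  x_2 = (4 - (2)·0.625 - (-2)·1.000) / (6) = 0.792
  x_3 = (-5 - (1)·0.625 - (-2)·0.792) / (7) = -0.577
Iteration 2:
  x_1 = (3 - (-4)·0.792 - (2)·-0.577) / (8) = 0.915
  x_2 = (4 - (2)·0.915 - (-2)·-0.577) / (6) = 0.169
  x_3 = (-5 - (1)·0.915 - (-2)·0.169) / (7) = -0.797

(0.915, 0.169, -0.797)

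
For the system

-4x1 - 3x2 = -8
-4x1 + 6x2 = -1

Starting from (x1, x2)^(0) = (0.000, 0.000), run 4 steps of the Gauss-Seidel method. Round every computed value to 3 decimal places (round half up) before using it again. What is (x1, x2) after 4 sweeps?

Iteration 1:
  x1 = (-8 - (-3)·0.000) / (-4) = 2.000
  x2 = (-1 - (-4)·2.000) / (6) = 1.167
Iteration 2:
  x1 = (-8 - (-3)·1.167) / (-4) = 1.125
  x2 = (-1 - (-4)·1.125) / (6) = 0.583
Iteration 3:
  x1 = (-8 - (-3)·0.583) / (-4) = 1.563
  x2 = (-1 - (-4)·1.563) / (6) = 0.875
Iteration 4:
  x1 = (-8 - (-3)·0.875) / (-4) = 1.344
  x2 = (-1 - (-4)·1.344) / (6) = 0.729

(1.344, 0.729)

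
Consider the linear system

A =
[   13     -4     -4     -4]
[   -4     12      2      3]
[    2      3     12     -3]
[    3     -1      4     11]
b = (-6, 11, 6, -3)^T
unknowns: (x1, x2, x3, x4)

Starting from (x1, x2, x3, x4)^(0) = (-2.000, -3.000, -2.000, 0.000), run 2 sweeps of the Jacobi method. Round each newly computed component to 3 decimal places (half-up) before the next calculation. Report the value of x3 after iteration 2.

0.869

Iteration 1:
  x1 = (-6 - (-4)·-3.000 - (-4)·-2.000 - (-4)·0.000) / (13) = -2.000
  x2 = (11 - (-4)·-2.000 - (2)·-2.000 - (3)·0.000) / (12) = 0.583
  x3 = (6 - (2)·-2.000 - (3)·-3.000 - (-3)·0.000) / (12) = 1.583
  x4 = (-3 - (3)·-2.000 - (-1)·-3.000 - (4)·-2.000) / (11) = 0.727
Iteration 2:
  x1 = (-6 - (-4)·0.583 - (-4)·1.583 - (-4)·0.727) / (13) = 0.429
  x2 = (11 - (-4)·-2.000 - (2)·1.583 - (3)·0.727) / (12) = -0.196
  x3 = (6 - (2)·-2.000 - (3)·0.583 - (-3)·0.727) / (12) = 0.869
  x4 = (-3 - (3)·-2.000 - (-1)·0.583 - (4)·1.583) / (11) = -0.250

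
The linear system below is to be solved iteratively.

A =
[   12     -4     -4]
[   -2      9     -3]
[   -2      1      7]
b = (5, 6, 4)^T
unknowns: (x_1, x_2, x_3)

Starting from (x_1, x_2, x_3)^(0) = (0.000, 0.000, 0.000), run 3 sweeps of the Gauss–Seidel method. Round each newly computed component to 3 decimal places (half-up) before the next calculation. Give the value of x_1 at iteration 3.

0.990

Iteration 1:
  x_1 = (5 - (-4)·0.000 - (-4)·0.000) / (12) = 0.417
  x_2 = (6 - (-2)·0.417 - (-3)·0.000) / (9) = 0.759
  x_3 = (4 - (-2)·0.417 - (1)·0.759) / (7) = 0.582
Iteration 2:
  x_1 = (5 - (-4)·0.759 - (-4)·0.582) / (12) = 0.864
  x_2 = (6 - (-2)·0.864 - (-3)·0.582) / (9) = 1.053
  x_3 = (4 - (-2)·0.864 - (1)·1.053) / (7) = 0.668
Iteration 3:
  x_1 = (5 - (-4)·1.053 - (-4)·0.668) / (12) = 0.990
  x_2 = (6 - (-2)·0.990 - (-3)·0.668) / (9) = 1.109
  x_3 = (4 - (-2)·0.990 - (1)·1.109) / (7) = 0.696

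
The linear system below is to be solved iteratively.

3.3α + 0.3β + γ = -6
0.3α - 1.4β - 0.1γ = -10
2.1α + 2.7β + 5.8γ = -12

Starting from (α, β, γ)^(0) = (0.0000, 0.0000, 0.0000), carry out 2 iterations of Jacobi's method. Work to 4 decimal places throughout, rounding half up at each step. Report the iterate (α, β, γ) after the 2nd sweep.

(-1.8406, 6.9010, -4.7358)

Iteration 1:
  α = (-6 - (0.3)·0.0000 - (1)·0.0000) / (3.3) = -1.8182
  β = (-10 - (0.3)·0.0000 - (-0.1)·0.0000) / (-1.4) = 7.1429
  γ = (-12 - (2.1)·0.0000 - (2.7)·0.0000) / (5.8) = -2.0690
Iteration 2:
  α = (-6 - (0.3)·7.1429 - (1)·-2.0690) / (3.3) = -1.8406
  β = (-10 - (0.3)·-1.8182 - (-0.1)·-2.0690) / (-1.4) = 6.9010
  γ = (-12 - (2.1)·-1.8182 - (2.7)·7.1429) / (5.8) = -4.7358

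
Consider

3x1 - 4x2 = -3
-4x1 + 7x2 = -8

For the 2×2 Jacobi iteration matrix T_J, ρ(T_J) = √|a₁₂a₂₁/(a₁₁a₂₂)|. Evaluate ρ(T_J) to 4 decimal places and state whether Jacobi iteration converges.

a₁₂a₂₁/(a₁₁a₂₂) = (-4)·(-4) / ((3)·(7)) = 0.761905
ρ = √|0.761905| = √0.761905 = 0.8729
ρ < 1, so Jacobi converges

0.8729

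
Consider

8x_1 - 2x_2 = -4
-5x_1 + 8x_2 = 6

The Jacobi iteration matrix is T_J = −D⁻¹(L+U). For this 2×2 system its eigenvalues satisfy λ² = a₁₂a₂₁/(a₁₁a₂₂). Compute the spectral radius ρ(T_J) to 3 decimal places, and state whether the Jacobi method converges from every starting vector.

0.395

a₁₂a₂₁/(a₁₁a₂₂) = (-2)·(-5) / ((8)·(8)) = 0.156250
ρ = √|0.156250| = √0.156250 = 0.395
ρ < 1, so Jacobi converges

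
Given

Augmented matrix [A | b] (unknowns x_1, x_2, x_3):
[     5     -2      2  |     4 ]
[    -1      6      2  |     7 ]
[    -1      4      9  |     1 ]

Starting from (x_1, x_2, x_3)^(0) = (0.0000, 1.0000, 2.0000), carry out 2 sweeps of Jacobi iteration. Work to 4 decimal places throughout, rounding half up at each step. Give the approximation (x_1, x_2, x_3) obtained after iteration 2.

Iteration 1:
  x_1 = (4 - (-2)·1.0000 - (2)·2.0000) / (5) = 0.4000
  x_2 = (7 - (-1)·0.0000 - (2)·2.0000) / (6) = 0.5000
  x_3 = (1 - (-1)·0.0000 - (4)·1.0000) / (9) = -0.3333
Iteration 2:
  x_1 = (4 - (-2)·0.5000 - (2)·-0.3333) / (5) = 1.1333
  x_2 = (7 - (-1)·0.4000 - (2)·-0.3333) / (6) = 1.3444
  x_3 = (1 - (-1)·0.4000 - (4)·0.5000) / (9) = -0.0667

(1.1333, 1.3444, -0.0667)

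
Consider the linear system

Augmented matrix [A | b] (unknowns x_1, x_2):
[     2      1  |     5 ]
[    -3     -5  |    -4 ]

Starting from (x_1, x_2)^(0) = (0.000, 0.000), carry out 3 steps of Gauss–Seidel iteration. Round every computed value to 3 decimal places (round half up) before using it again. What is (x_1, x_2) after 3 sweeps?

(2.955, -0.973)

Iteration 1:
  x_1 = (5 - (1)·0.000) / (2) = 2.500
  x_2 = (-4 - (-3)·2.500) / (-5) = -0.700
Iteration 2:
  x_1 = (5 - (1)·-0.700) / (2) = 2.850
  x_2 = (-4 - (-3)·2.850) / (-5) = -0.910
Iteration 3:
  x_1 = (5 - (1)·-0.910) / (2) = 2.955
  x_2 = (-4 - (-3)·2.955) / (-5) = -0.973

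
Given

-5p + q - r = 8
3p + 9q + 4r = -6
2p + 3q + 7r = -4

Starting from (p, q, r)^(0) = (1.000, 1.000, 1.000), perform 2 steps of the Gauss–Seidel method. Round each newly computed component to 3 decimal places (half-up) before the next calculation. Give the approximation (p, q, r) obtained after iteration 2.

(-1.742, -0.145, -0.012)

Iteration 1:
  p = (8 - (1)·1.000 - (-1)·1.000) / (-5) = -1.600
  q = (-6 - (3)·-1.600 - (4)·1.000) / (9) = -0.578
  r = (-4 - (2)·-1.600 - (3)·-0.578) / (7) = 0.133
Iteration 2:
  p = (8 - (1)·-0.578 - (-1)·0.133) / (-5) = -1.742
  q = (-6 - (3)·-1.742 - (4)·0.133) / (9) = -0.145
  r = (-4 - (2)·-1.742 - (3)·-0.145) / (7) = -0.012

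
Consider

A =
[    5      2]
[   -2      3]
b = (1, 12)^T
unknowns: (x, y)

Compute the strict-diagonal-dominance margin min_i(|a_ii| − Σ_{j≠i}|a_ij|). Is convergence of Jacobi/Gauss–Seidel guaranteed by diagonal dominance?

row 1: |5| − (2) = 3
row 2: |3| − (2) = 1
minimum over rows = 1 → strictly diagonally dominant (convergence guaranteed)

1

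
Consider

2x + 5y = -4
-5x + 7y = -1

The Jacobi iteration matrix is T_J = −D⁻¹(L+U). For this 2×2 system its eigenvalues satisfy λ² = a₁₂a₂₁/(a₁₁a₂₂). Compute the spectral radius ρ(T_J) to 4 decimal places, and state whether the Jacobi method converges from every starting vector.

a₁₂a₂₁/(a₁₁a₂₂) = (5)·(-5) / ((2)·(7)) = -1.785714
ρ = √|-1.785714| = √1.785714 = 1.3363
ρ > 1, so Jacobi diverges

1.3363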